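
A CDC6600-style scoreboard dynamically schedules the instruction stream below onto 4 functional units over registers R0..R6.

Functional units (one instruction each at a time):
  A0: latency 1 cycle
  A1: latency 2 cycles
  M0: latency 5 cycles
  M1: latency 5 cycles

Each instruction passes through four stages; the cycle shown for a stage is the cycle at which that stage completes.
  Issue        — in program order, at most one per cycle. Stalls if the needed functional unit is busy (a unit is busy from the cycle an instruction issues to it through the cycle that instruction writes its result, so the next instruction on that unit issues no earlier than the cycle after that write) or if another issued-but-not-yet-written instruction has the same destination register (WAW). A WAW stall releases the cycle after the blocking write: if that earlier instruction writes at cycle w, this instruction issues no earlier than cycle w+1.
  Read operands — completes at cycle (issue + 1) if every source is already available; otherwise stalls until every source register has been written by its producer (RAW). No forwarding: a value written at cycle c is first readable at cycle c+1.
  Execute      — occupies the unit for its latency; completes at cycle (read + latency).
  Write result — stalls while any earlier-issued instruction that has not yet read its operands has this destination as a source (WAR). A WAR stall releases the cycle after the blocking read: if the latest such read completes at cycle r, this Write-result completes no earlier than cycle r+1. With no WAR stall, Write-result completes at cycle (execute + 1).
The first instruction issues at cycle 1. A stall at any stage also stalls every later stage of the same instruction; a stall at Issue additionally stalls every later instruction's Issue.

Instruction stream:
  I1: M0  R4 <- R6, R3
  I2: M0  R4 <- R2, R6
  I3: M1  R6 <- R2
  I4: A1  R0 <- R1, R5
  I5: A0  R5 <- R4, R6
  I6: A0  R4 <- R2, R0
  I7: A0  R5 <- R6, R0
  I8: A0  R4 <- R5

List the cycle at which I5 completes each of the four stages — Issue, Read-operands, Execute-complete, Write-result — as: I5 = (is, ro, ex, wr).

I5 = (12, 18, 19, 20)

I1: IS=1 RO=2 EX=7 WR=8
I2: IS=9 RO=10 EX=15 WR=16  [struct: M0 busy until I1 writes@8]
I3: IS=10 RO=11 EX=16 WR=17
I4: IS=11 RO=12 EX=14 WR=15
I5: IS=12 RO=18 EX=19 WR=20  [RAW R6: wait I3 write@17]
I6: IS=21 RO=22 EX=23 WR=24  [struct: A0 busy until I5 writes@20]
I7: IS=25 RO=26 EX=27 WR=28  [struct: A0 busy until I6 writes@24]
I8: IS=29 RO=30 EX=31 WR=32  [struct: A0 busy until I7 writes@28]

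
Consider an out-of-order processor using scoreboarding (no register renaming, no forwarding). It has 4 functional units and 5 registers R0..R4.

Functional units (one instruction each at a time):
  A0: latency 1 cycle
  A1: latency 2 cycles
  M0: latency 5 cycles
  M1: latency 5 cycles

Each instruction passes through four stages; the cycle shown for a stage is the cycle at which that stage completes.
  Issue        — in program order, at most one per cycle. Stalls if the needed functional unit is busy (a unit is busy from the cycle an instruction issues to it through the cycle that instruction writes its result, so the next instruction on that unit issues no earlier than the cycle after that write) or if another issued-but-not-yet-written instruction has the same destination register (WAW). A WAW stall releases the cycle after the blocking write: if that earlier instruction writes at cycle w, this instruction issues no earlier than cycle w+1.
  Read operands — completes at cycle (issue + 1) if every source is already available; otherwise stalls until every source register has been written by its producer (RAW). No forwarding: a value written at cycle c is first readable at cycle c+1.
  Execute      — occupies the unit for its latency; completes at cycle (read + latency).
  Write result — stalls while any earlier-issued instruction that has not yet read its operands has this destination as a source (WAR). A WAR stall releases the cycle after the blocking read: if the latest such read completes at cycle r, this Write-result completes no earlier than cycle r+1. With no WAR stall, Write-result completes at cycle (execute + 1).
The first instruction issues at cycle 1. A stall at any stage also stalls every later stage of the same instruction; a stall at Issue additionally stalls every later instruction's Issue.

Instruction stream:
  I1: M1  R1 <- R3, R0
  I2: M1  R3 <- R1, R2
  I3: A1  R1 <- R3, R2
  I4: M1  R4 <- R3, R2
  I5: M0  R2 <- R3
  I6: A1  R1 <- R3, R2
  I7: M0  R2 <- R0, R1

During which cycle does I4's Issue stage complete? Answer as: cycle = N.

[1] I1 dispatched to M1
[2] I1 operands ready
[7] I1 complete
[8] R1←I1
[9] I2 dispatched to M1
[10] I2 operands ready | I3 dispatched to A1
[15] I2 complete
[16] R3←I2
[17] I3 operands ready | I4 dispatched to M1
[18] I4 operands ready | I5 dispatched to M0
[19] I3 complete | I5 operands ready
[20] R1←I3
[21] I6 dispatched to A1
[23] I4 complete
[24] R4←I4 | I5 complete
[25] R2←I5
[26] I6 operands ready | I7 dispatched to M0
[28] I6 complete
[29] R1←I6
[30] I7 operands ready
[35] I7 complete
[36] R2←I7

cycle = 17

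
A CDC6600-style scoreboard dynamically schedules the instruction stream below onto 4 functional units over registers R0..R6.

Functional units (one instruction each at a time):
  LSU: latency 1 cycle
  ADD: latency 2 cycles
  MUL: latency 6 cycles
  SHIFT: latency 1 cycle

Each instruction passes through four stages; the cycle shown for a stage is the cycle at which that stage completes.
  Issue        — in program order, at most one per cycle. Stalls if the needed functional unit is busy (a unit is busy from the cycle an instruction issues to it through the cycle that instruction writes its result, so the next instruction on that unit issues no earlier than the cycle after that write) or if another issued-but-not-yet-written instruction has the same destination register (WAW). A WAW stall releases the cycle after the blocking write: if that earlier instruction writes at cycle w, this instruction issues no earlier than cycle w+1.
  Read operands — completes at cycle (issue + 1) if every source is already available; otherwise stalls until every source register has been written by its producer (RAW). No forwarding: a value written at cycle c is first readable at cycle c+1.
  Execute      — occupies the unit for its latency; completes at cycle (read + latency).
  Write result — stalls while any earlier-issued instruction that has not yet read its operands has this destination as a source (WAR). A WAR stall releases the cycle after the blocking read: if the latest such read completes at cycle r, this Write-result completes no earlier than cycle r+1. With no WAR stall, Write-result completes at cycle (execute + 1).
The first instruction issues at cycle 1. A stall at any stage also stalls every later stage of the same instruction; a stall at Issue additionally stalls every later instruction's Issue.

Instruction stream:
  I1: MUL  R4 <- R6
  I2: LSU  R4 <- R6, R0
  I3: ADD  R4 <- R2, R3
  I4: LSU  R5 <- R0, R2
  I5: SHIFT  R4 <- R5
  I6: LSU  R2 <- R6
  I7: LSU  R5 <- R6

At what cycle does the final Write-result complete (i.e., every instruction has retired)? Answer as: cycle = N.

t=1  I1 dispatched to MUL
t=2  I1 operands ready
t=8  I1 complete
t=9  R4←I1
t=10  I2 dispatched to LSU
t=11  I2 operands ready
t=12  I2 complete
t=13  R4←I2
t=14  I3 dispatched to ADD
t=15  I3 operands ready, I4 dispatched to LSU
t=16  I4 operands ready
t=17  I3 complete, I4 complete
t=18  R4←I3, R5←I4
t=19  I5 dispatched to SHIFT
t=20  I5 operands ready, I6 dispatched to LSU
t=21  I5 complete, I6 operands ready
t=22  R4←I5, I6 complete
t=23  R2←I6
t=24  I7 dispatched to LSU
t=25  I7 operands ready
t=26  I7 complete
t=27  R5←I7

cycle = 27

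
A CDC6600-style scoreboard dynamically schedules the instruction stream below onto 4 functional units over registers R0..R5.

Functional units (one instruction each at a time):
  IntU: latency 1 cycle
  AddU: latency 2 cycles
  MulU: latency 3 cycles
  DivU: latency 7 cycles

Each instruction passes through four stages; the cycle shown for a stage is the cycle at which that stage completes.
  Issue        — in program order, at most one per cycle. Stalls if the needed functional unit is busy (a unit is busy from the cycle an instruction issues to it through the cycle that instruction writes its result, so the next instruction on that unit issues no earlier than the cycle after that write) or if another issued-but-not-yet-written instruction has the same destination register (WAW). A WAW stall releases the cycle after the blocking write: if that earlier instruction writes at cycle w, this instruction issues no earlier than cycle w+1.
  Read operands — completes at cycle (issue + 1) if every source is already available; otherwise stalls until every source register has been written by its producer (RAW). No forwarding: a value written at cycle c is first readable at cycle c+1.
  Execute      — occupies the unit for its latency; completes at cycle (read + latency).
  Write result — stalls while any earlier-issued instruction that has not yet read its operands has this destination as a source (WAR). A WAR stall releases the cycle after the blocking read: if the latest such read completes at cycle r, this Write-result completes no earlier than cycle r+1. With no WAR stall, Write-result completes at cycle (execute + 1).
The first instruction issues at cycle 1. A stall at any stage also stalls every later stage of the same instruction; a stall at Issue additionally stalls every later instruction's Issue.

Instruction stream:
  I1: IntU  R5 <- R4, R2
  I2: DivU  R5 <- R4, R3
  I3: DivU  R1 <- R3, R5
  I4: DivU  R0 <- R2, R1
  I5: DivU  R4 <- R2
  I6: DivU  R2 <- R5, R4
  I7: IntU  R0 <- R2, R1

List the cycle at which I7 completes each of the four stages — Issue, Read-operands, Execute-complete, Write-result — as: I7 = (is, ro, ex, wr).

[I1] 1/2/3/4
[I2] 5/6/13/14  (WAW R5: wait I1 write@4)
[I3] 15/16/23/24  (struct: DivU busy until I2 writes@14)
[I4] 25/26/33/34  (struct: DivU busy until I3 writes@24)
[I5] 35/36/43/44  (struct: DivU busy until I4 writes@34)
[I6] 45/46/53/54  (struct: DivU busy until I5 writes@44)
[I7] 46/55/56/57  (RAW R2: wait I6 write@54)

I7 = (46, 55, 56, 57)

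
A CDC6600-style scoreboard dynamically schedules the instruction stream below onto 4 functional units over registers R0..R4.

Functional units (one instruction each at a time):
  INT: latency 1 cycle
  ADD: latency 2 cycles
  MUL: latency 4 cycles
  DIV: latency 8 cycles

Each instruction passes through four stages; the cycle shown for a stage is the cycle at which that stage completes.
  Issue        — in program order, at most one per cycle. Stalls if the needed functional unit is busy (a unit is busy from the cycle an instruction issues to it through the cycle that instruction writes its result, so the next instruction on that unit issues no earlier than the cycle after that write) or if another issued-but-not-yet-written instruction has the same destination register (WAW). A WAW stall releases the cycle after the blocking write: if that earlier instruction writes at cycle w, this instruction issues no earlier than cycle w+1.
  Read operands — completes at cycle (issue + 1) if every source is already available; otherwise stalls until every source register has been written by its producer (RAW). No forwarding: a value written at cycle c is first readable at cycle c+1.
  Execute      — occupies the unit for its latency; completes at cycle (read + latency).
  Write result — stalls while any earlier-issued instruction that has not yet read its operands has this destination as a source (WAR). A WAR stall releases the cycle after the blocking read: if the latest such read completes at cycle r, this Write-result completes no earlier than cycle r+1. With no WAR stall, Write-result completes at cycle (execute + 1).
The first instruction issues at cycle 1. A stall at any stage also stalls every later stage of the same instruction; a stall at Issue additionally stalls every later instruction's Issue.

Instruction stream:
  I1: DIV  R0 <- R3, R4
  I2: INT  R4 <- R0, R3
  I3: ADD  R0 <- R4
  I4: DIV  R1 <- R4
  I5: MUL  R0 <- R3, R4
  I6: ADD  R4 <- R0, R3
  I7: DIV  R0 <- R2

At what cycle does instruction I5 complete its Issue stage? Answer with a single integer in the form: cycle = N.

cycle = 19

  I1 | 1 | 2 | 10 | 11
  I2 | 2 | 12 | 13 | 14   RAW R0: wait I1 write@11
  I3 | 12 | 15 | 17 | 18   WAW R0: wait I1 write@11 · RAW R4: wait I2 write@14
  I4 | 13 | 15 | 23 | 24   RAW R4: wait I2 write@14
  I5 | 19 | 20 | 24 | 25   WAW R0: wait I3 write@18
  I6 | 20 | 26 | 28 | 29   RAW R0: wait I5 write@25
  I7 | 26 | 27 | 35 | 36   WAW R0: wait I5 write@25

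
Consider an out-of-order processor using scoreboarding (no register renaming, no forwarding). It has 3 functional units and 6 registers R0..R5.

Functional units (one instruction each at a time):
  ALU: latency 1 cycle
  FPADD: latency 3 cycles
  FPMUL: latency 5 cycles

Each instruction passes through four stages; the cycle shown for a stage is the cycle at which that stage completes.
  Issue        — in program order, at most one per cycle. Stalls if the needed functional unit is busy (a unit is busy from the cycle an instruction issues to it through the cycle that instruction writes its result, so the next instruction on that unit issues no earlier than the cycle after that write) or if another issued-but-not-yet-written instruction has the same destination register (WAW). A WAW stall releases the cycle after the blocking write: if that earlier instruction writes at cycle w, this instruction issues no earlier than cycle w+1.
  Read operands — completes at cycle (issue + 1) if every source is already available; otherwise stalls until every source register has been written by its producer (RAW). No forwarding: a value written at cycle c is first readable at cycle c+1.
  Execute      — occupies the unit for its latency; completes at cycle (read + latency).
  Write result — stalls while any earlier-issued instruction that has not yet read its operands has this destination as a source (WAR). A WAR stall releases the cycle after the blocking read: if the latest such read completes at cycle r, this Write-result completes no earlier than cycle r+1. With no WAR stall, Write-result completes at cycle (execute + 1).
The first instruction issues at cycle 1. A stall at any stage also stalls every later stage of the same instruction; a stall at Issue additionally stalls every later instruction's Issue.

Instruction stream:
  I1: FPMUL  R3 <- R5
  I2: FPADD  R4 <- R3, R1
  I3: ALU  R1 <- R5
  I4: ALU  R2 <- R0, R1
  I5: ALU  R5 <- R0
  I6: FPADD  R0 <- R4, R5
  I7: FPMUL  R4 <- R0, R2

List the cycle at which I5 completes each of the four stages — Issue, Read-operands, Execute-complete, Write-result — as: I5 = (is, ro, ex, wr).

I1: IS=1 RO=2 EX=7 WR=8
I2: IS=2 RO=9 EX=12 WR=13  [RAW R3: wait I1 write@8]
I3: IS=3 RO=4 EX=5 WR=10  [WAR R1: wait I2 read@9]
I4: IS=11 RO=12 EX=13 WR=14  [struct: ALU busy until I3 writes@10]
I5: IS=15 RO=16 EX=17 WR=18  [struct: ALU busy until I4 writes@14]
I6: IS=16 RO=19 EX=22 WR=23  [RAW R5: wait I5 write@18]
I7: IS=17 RO=24 EX=29 WR=30  [RAW R0: wait I6 write@23]

I5 = (15, 16, 17, 18)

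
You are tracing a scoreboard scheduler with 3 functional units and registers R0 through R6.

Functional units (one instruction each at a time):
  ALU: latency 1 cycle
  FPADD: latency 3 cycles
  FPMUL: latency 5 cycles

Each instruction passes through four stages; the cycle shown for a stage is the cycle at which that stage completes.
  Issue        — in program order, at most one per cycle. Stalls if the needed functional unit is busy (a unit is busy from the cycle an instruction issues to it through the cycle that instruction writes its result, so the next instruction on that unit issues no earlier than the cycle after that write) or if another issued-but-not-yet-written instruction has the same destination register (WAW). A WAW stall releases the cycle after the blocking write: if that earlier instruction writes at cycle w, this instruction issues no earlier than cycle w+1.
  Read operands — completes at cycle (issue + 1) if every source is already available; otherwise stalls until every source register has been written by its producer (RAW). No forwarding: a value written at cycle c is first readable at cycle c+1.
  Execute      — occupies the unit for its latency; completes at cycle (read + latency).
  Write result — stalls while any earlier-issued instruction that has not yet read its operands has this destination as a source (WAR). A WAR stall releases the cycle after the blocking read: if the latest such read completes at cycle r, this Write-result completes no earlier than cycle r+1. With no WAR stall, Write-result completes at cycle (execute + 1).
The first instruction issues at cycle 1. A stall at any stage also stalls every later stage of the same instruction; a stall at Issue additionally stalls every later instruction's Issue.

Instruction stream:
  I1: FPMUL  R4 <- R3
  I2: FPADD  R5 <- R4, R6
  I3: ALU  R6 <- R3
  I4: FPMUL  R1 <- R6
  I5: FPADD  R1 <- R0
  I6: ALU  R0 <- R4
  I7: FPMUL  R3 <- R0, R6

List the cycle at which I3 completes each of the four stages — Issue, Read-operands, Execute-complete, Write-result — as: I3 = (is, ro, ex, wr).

I1: IS=1 RO=2 EX=7 WR=8
I2: IS=2 RO=9 EX=12 WR=13  [RAW R4: wait I1 write@8]
I3: IS=3 RO=4 EX=5 WR=10  [WAR R6: wait I2 read@9]
I4: IS=9 RO=11 EX=16 WR=17  [struct: FPMUL busy until I1 writes@8; RAW R6: wait I3 write@10]
I5: IS=18 RO=19 EX=22 WR=23  [WAW R1: wait I4 write@17]
I6: IS=19 RO=20 EX=21 WR=22
I7: IS=20 RO=23 EX=28 WR=29  [RAW R0: wait I6 write@22]

I3 = (3, 4, 5, 10)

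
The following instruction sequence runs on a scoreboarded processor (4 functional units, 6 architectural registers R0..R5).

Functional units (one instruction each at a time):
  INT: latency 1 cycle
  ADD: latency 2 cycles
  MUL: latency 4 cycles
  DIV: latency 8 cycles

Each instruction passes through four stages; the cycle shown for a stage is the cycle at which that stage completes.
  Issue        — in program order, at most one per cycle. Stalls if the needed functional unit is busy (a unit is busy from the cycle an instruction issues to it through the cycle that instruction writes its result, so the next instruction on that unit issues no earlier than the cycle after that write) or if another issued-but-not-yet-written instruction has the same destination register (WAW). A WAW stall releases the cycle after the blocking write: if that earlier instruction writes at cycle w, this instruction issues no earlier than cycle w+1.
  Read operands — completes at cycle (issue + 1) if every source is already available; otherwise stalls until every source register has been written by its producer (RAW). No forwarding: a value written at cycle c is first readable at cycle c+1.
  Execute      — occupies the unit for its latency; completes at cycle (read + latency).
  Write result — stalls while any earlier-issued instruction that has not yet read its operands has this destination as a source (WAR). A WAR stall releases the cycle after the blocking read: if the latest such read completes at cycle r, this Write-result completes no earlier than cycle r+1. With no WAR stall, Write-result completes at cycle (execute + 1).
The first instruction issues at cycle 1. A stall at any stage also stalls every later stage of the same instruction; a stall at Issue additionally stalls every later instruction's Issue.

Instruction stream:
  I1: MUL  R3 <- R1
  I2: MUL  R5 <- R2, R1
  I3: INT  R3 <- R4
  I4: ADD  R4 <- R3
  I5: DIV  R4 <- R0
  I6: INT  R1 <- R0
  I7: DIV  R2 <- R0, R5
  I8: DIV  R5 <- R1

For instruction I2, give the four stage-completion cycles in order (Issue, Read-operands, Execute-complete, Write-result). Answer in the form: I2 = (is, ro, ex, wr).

I1 -> (1, 2, 6, 7)
I2 -> (8, 9, 13, 14)  // struct: MUL busy until I1 writes@7
I3 -> (9, 10, 11, 12)
I4 -> (10, 13, 15, 16)  // RAW R3: wait I3 write@12
I5 -> (17, 18, 26, 27)  // WAW R4: wait I4 write@16
I6 -> (18, 19, 20, 21)
I7 -> (28, 29, 37, 38)  // struct: DIV busy until I5 writes@27
I8 -> (39, 40, 48, 49)  // struct: DIV busy until I7 writes@38

I2 = (8, 9, 13, 14)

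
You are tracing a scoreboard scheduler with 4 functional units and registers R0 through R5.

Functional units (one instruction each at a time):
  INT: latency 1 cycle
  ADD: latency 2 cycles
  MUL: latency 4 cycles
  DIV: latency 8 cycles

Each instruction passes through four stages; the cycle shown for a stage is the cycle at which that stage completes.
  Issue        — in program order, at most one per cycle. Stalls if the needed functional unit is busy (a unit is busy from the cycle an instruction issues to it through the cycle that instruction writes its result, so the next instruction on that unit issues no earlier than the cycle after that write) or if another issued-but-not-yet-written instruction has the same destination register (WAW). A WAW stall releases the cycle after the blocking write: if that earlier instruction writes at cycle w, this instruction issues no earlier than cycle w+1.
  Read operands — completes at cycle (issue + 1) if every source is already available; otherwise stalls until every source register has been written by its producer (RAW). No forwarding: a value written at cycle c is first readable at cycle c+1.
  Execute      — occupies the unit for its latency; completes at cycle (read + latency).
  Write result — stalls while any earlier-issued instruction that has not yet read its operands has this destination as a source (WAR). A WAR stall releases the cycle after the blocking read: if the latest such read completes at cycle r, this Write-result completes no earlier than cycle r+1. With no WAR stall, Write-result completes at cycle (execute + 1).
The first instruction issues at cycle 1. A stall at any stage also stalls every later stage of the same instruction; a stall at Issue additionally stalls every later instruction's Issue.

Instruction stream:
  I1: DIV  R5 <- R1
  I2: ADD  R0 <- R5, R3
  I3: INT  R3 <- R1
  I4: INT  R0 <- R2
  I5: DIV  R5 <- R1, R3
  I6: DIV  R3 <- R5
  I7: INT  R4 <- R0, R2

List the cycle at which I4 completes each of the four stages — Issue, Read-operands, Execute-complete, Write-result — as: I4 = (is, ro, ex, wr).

I4 = (16, 17, 18, 19)

cycle 1: I1 dispatched to DIV
cycle 2: I1 operands ready; I2 dispatched to ADD
cycle 3: I3 dispatched to INT
cycle 4: I3 operands ready
cycle 5: I3 complete
cycle 10: I1 complete
cycle 11: R5←I1
cycle 12: I2 operands ready
cycle 13: R3←I3
cycle 14: I2 complete
cycle 15: R0←I2
cycle 16: I4 dispatched to INT
cycle 17: I4 operands ready; I5 dispatched to DIV
cycle 18: I4 complete; I5 operands ready
cycle 19: R0←I4
cycle 26: I5 complete
cycle 27: R5←I5
cycle 28: I6 dispatched to DIV
cycle 29: I6 operands ready; I7 dispatched to INT
cycle 30: I7 operands ready
cycle 31: I7 complete
cycle 32: R4←I7
cycle 37: I6 complete
cycle 38: R3←I6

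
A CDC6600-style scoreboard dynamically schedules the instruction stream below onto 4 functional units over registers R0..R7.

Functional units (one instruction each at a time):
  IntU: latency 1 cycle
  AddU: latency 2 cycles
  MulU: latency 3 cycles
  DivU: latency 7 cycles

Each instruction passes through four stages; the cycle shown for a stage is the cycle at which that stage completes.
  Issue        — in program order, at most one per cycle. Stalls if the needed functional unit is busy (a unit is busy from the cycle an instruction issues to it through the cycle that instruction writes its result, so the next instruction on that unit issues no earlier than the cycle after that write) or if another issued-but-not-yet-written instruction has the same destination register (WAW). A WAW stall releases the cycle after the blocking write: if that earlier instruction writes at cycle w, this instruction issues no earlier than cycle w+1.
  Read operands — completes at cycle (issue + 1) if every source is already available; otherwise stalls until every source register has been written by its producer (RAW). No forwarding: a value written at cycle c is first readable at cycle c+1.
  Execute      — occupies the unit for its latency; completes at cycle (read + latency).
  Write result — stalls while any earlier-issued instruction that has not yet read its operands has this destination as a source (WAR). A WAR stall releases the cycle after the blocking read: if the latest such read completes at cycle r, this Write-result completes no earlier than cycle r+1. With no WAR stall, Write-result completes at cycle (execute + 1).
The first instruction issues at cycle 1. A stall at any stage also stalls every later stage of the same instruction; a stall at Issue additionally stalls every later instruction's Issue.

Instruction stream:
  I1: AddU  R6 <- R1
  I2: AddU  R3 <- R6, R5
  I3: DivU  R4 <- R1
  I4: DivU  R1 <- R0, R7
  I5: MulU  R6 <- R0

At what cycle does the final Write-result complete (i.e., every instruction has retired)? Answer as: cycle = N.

c1: issue I1 (AddU)
c2: I1 read-ops
c4: I1 finished on AddU
c5: I1→R6
c6: issue I2 (AddU)
c7: I2 read-ops · issue I3 (DivU)
c8: I3 read-ops
c9: I2 finished on AddU
c10: I2→R3
c15: I3 finished on DivU
c16: I3→R4
c17: issue I4 (DivU)
c18: I4 read-ops · issue I5 (MulU)
c19: I5 read-ops
c22: I5 finished on MulU
c23: I5→R6
c25: I4 finished on DivU
c26: I4→R1

cycle = 26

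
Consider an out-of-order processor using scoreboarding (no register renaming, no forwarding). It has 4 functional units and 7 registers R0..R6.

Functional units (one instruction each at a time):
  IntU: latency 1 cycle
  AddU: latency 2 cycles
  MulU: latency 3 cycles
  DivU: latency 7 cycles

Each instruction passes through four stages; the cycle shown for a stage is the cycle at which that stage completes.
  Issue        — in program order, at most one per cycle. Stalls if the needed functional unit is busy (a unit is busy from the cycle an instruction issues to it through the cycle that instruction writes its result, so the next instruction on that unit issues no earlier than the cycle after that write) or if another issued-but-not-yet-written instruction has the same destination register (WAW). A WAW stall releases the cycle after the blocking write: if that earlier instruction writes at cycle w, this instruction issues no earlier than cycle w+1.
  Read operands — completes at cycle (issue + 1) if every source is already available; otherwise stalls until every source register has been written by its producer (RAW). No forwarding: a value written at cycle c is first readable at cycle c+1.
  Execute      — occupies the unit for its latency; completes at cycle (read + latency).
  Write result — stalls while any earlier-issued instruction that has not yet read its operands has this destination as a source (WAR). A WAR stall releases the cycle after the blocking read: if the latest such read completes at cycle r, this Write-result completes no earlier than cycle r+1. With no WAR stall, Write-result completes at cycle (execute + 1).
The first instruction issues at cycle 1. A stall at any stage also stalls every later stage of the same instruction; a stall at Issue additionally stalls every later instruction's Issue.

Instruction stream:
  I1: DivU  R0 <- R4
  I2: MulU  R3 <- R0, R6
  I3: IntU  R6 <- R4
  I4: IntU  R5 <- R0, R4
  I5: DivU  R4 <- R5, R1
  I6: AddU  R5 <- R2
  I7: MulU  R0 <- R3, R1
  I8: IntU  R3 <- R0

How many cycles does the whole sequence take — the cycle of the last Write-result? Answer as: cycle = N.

cycle 1: I1 dispatched to DivU
cycle 2: I1 operands ready · I2 dispatched to MulU
cycle 3: I3 dispatched to IntU
cycle 4: I3 operands ready
cycle 5: I3 complete
cycle 9: I1 complete
cycle 10: R0←I1
cycle 11: I2 operands ready
cycle 12: R6←I3
cycle 13: I4 dispatched to IntU
cycle 14: I2 complete · I4 operands ready · I5 dispatched to DivU
cycle 15: R3←I2 · I4 complete
cycle 16: R5←I4
cycle 17: I5 operands ready · I6 dispatched to AddU
cycle 18: I6 operands ready · I7 dispatched to MulU
cycle 19: I7 operands ready · I8 dispatched to IntU
cycle 20: I6 complete
cycle 21: R5←I6
cycle 22: I7 complete
cycle 23: R0←I7
cycle 24: I5 complete · I8 operands ready
cycle 25: R4←I5 · I8 complete
cycle 26: R3←I8

cycle = 26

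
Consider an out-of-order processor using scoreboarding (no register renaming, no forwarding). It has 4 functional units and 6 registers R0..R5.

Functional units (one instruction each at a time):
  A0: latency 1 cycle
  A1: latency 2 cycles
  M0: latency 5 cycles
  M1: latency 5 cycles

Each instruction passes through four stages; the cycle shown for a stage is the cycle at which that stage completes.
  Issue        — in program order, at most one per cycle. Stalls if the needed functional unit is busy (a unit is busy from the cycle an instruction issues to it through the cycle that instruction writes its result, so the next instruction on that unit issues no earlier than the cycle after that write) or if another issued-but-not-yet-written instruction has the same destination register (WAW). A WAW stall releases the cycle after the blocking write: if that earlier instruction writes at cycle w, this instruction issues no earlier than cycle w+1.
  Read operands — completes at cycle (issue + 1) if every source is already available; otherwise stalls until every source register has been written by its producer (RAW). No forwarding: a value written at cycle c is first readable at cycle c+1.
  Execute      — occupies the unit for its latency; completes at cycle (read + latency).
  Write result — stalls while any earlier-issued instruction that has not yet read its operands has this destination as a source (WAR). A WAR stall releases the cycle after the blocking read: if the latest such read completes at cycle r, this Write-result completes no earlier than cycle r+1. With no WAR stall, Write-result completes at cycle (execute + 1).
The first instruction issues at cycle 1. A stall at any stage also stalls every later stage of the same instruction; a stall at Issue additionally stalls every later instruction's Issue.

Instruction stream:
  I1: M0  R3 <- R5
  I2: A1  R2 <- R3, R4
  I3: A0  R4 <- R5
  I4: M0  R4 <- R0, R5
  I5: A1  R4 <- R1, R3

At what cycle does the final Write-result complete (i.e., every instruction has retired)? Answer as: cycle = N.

cycle 1: I1 dispatched to M0
cycle 2: I1 operands ready · I2 dispatched to A1
cycle 3: I3 dispatched to A0
cycle 4: I3 operands ready
cycle 5: I3 complete
cycle 7: I1 complete
cycle 8: R3←I1
cycle 9: I2 operands ready
cycle 10: R4←I3
cycle 11: I2 complete · I4 dispatched to M0
cycle 12: R2←I2 · I4 operands ready
cycle 17: I4 complete
cycle 18: R4←I4
cycle 19: I5 dispatched to A1
cycle 20: I5 operands ready
cycle 22: I5 complete
cycle 23: R4←I5

cycle = 23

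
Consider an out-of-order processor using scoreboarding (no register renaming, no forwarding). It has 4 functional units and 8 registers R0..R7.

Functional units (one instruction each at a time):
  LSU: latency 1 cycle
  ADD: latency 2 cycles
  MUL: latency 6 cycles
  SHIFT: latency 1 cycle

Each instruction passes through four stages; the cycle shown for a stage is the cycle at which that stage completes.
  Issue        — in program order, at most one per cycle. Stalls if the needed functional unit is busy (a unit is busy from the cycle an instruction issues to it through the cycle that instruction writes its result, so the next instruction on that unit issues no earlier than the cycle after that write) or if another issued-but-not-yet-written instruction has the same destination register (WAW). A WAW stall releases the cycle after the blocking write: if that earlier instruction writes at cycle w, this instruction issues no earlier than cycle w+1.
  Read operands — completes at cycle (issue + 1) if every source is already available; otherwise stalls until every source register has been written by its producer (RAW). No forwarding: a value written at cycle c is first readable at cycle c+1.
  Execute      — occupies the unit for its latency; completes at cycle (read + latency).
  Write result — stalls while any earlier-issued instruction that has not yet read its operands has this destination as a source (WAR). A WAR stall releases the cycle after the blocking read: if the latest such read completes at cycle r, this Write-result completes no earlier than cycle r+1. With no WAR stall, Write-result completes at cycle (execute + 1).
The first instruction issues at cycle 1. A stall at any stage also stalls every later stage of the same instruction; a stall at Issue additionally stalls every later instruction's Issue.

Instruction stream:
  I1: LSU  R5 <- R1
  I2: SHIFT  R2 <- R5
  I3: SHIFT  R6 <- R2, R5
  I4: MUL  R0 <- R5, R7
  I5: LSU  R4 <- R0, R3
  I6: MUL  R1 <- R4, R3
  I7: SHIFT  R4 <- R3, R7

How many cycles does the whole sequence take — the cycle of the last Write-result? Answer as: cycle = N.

cycle = 28

[1] I1 issues→LSU
[2] I1 reads · I2 issues→SHIFT
[3] I1 exec-done
[4] I1 writes R5
[5] I2 reads
[6] I2 exec-done
[7] I2 writes R2
[8] I3 issues→SHIFT
[9] I3 reads · I4 issues→MUL
[10] I3 exec-done · I4 reads · I5 issues→LSU
[11] I3 writes R6
[16] I4 exec-done
[17] I4 writes R0
[18] I5 reads · I6 issues→MUL
[19] I5 exec-done
[20] I5 writes R4
[21] I6 reads · I7 issues→SHIFT
[22] I7 reads
[23] I7 exec-done
[24] I7 writes R4
[27] I6 exec-done
[28] I6 writes R1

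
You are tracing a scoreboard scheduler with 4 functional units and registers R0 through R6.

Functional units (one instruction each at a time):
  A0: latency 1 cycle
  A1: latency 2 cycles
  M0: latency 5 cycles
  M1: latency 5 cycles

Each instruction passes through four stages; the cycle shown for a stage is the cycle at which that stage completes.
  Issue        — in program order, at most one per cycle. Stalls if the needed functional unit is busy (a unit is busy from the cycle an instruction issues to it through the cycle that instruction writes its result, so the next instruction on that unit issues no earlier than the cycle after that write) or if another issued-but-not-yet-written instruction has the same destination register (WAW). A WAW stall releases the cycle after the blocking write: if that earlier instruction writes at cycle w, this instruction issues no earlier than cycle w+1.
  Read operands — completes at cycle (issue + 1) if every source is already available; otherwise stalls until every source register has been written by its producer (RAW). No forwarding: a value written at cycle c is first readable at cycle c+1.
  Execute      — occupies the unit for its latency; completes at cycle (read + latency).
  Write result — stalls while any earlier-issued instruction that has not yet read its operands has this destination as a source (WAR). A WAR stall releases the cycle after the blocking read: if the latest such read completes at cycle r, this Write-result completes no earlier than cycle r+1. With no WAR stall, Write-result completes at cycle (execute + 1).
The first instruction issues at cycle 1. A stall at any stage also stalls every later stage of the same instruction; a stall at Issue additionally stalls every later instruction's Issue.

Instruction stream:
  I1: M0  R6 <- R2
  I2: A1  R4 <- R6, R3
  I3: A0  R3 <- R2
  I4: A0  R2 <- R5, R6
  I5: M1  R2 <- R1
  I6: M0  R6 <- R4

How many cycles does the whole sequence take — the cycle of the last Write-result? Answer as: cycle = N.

I1 -> (1, 2, 7, 8)
I2 -> (2, 9, 11, 12)  // RAW R6: wait I1 write@8
I3 -> (3, 4, 5, 10)  // WAR R3: wait I2 read@9
I4 -> (11, 12, 13, 14)  // struct: A0 busy until I3 writes@10
I5 -> (15, 16, 21, 22)  // WAW R2: wait I4 write@14
I6 -> (16, 17, 22, 23)

cycle = 23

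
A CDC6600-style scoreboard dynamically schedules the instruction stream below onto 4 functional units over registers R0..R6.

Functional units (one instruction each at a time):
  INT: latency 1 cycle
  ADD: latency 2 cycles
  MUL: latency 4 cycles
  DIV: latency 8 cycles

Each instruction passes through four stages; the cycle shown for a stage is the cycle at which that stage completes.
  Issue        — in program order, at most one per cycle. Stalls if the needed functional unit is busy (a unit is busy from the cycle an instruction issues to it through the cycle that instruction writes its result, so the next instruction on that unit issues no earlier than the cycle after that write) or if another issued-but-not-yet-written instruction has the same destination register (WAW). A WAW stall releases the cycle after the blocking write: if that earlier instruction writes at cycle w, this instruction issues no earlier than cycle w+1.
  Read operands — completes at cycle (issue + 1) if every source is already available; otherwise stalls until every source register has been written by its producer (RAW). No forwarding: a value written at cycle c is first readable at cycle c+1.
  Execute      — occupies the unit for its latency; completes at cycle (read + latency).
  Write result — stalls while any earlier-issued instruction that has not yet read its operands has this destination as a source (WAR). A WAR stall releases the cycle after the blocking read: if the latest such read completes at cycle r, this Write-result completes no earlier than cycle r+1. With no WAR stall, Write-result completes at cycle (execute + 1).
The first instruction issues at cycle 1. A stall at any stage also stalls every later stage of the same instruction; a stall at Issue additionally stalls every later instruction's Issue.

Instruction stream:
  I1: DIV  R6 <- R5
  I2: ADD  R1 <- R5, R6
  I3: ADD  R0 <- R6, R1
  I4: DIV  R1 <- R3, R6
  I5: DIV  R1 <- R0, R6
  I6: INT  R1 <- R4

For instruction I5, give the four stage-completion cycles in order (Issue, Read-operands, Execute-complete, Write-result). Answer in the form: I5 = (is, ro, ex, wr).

I5 = (28, 29, 37, 38)

  I1 | 1 | 2 | 10 | 11
  I2 | 2 | 12 | 14 | 15   RAW R6: wait I1 write@11
  I3 | 16 | 17 | 19 | 20   struct: ADD busy until I2 writes@15
  I4 | 17 | 18 | 26 | 27
  I5 | 28 | 29 | 37 | 38   struct: DIV busy until I4 writes@27
  I6 | 39 | 40 | 41 | 42   WAW R1: wait I5 write@38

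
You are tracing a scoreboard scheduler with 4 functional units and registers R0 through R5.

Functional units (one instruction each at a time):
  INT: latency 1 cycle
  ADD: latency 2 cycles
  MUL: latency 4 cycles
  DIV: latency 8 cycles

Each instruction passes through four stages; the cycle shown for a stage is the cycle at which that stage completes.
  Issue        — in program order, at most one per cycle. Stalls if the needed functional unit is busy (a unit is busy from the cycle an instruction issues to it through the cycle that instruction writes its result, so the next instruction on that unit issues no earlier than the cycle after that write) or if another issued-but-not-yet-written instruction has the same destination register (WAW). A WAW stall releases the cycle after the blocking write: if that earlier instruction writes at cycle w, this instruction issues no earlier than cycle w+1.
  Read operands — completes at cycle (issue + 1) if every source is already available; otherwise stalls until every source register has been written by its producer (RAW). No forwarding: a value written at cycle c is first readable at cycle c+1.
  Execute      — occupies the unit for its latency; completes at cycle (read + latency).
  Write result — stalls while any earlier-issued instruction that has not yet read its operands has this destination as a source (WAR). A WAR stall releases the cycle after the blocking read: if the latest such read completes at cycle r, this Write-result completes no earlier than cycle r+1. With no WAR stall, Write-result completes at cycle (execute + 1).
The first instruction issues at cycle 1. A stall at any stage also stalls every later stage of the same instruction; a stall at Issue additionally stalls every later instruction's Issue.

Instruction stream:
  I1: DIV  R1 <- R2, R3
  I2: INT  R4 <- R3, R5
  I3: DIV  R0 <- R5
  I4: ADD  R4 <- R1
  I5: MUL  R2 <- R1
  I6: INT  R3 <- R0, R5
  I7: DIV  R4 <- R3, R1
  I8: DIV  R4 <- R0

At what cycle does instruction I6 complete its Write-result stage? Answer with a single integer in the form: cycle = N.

cycle = 25

cycle 1: I1 issues→DIV
cycle 2: I1 reads, I2 issues→INT
cycle 3: I2 reads
cycle 4: I2 exec-done
cycle 5: I2 writes R4
cycle 10: I1 exec-done
cycle 11: I1 writes R1
cycle 12: I3 issues→DIV
cycle 13: I3 reads, I4 issues→ADD
cycle 14: I4 reads, I5 issues→MUL
cycle 15: I5 reads, I6 issues→INT
cycle 16: I4 exec-done
cycle 17: I4 writes R4
cycle 19: I5 exec-done
cycle 20: I5 writes R2
cycle 21: I3 exec-done
cycle 22: I3 writes R0
cycle 23: I6 reads, I7 issues→DIV
cycle 24: I6 exec-done
cycle 25: I6 writes R3
cycle 26: I7 reads
cycle 34: I7 exec-done
cycle 35: I7 writes R4
cycle 36: I8 issues→DIV
cycle 37: I8 reads
cycle 45: I8 exec-done
cycle 46: I8 writes R4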